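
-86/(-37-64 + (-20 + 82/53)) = 4558/6331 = 0.72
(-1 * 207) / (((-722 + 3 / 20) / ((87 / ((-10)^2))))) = 18009 / 72185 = 0.25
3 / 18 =1 / 6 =0.17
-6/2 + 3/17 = -48/17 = -2.82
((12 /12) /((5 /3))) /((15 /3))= 3 /25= 0.12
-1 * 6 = -6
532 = 532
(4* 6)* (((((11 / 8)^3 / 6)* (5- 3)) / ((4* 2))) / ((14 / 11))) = 14641 / 7168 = 2.04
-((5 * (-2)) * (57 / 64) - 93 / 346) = 9.18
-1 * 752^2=-565504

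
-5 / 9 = -0.56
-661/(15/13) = -8593/15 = -572.87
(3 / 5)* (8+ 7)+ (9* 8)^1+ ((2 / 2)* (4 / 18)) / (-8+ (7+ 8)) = 5105 / 63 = 81.03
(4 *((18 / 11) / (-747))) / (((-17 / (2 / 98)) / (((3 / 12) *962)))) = 0.00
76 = 76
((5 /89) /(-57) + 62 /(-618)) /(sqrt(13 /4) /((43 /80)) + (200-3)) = -19282096808 /37483966926279 + 91049920 * sqrt(13) /37483966926279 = -0.00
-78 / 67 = -1.16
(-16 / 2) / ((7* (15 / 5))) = -8 / 21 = -0.38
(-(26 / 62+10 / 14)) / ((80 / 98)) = -861 / 620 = -1.39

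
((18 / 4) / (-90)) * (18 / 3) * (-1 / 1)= 3 / 10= 0.30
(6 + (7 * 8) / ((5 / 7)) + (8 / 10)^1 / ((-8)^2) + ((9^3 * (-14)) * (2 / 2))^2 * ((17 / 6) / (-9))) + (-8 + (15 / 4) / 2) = -32791799.71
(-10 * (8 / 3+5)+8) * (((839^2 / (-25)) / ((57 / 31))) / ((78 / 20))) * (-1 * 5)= -8990479012 / 6669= -1348100.02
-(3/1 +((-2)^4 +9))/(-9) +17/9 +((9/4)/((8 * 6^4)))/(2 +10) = 276481/55296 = 5.00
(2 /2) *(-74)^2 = 5476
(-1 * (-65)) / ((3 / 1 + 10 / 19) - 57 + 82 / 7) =-1.56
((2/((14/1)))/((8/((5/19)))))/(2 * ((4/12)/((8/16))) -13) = -3/7448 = -0.00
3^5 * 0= 0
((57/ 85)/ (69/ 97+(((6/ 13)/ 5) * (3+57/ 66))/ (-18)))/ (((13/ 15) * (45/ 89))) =10825782/ 4892005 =2.21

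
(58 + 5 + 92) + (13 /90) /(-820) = 11438987 /73800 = 155.00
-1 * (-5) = 5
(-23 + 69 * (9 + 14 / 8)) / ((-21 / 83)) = -238625 / 84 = -2840.77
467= 467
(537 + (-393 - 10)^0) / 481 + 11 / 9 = 10133 / 4329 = 2.34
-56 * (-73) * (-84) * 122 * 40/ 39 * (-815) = 455246220800/ 13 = 35018940061.54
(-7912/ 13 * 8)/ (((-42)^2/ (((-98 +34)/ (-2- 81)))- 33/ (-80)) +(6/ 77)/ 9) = -146213760/ 68711903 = -2.13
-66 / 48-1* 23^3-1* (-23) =-97163 / 8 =-12145.38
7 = 7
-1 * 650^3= -274625000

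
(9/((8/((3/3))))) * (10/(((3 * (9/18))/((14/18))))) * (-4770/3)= -9275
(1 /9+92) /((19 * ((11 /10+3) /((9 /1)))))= 8290 /779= 10.64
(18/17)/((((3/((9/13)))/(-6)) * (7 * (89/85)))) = -1620/8099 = -0.20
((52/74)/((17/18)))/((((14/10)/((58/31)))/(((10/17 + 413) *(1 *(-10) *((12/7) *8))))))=-916077427200/16242667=-56399.45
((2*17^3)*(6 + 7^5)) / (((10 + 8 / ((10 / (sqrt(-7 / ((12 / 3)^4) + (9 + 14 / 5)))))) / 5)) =16520453800000 / 184931 - 16520453800*sqrt(75345) / 184931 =64811995.92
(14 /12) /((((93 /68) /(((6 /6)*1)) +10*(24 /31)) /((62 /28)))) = 16337 /57609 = 0.28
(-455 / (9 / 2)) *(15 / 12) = -126.39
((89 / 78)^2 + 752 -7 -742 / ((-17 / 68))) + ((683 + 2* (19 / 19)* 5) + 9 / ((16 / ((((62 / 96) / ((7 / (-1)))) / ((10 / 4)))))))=4407.28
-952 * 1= -952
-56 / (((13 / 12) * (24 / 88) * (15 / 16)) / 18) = -236544 / 65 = -3639.14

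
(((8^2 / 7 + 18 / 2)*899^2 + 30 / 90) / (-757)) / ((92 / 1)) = -76981147 / 365631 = -210.54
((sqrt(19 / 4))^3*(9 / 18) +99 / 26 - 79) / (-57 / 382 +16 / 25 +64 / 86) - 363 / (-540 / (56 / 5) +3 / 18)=-354765902416 / 6652168497 +3901175*sqrt(19) / 4057128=-49.14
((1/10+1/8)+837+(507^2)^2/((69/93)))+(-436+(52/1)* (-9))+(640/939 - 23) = 76934141929622333/863880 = 89056514712.25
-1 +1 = 0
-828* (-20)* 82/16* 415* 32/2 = 563536800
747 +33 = 780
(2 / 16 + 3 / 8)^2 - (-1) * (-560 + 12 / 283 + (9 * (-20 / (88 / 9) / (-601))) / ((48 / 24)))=-1047135566 / 1870913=-559.69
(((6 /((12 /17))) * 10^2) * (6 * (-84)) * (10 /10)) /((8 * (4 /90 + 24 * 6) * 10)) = -34425 /926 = -37.18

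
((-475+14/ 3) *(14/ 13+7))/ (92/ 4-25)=49385/ 26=1899.42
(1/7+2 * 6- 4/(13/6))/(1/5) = 4685/91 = 51.48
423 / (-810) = -47 / 90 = -0.52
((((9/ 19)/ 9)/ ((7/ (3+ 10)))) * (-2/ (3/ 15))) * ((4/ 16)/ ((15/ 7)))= -0.11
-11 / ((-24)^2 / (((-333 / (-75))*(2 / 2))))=-407 / 4800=-0.08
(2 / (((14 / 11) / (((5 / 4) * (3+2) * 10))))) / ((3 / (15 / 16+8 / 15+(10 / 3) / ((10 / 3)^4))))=49.04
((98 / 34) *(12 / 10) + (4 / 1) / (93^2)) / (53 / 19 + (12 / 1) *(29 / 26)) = 628157062 / 2936984175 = 0.21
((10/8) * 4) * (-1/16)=-0.31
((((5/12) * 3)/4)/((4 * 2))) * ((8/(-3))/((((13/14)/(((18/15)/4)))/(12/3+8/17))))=-0.15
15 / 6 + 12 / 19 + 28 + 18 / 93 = 36901 / 1178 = 31.33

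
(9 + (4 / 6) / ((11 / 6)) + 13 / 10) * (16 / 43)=9384 / 2365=3.97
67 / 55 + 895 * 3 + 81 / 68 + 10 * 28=11098111 / 3740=2967.41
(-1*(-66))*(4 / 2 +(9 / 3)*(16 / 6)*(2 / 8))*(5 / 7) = 1320 / 7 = 188.57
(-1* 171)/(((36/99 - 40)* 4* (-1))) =-1881/1744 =-1.08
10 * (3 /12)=2.50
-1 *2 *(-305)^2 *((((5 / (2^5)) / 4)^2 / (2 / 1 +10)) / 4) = -2325625 / 393216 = -5.91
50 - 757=-707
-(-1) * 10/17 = 10/17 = 0.59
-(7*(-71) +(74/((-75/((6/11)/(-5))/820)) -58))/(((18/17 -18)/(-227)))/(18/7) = 3467199589/1425600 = 2432.10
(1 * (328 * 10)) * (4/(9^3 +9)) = 160/9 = 17.78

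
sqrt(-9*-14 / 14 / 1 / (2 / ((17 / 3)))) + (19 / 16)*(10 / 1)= sqrt(102) / 2 + 95 / 8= 16.92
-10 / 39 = -0.26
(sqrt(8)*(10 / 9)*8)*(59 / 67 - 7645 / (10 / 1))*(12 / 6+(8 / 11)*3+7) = -335626000*sqrt(2) / 2211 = -214675.19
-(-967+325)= 642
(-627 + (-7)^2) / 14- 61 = -716 / 7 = -102.29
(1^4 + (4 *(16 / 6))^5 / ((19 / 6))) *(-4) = -268441612 / 1539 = -174426.00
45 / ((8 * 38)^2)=45 / 92416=0.00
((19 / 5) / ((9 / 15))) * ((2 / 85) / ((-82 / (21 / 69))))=-133 / 240465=-0.00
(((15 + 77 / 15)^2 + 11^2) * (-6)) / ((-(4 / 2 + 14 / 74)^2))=324258602 / 492075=658.96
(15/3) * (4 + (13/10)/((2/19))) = 327/4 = 81.75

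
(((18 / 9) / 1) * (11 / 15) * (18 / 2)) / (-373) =-66 / 1865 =-0.04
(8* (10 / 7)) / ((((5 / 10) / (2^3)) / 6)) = 1097.14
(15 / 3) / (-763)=-5 / 763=-0.01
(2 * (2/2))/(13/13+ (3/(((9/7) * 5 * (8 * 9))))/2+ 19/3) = 4320/15847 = 0.27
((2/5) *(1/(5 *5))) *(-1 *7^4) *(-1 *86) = 412972/125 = 3303.78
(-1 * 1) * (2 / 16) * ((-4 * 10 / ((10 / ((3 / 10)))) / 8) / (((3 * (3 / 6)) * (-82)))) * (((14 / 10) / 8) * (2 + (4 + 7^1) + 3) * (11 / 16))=-77 / 262400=-0.00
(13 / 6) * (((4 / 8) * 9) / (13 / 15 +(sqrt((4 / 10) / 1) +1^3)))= 4095 / 694-1755 * sqrt(10) / 2776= 3.90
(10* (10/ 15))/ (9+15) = 5/ 18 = 0.28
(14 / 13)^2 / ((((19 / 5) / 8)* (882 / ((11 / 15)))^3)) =0.00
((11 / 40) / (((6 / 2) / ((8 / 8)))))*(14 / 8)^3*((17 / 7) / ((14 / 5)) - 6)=-2.52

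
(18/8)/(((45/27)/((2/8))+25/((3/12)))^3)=243/131072000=0.00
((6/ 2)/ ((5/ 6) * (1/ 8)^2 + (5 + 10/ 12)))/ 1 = 1152/ 2245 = 0.51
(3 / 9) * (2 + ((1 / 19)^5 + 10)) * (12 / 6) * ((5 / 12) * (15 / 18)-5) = -9953918315 / 267418692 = -37.22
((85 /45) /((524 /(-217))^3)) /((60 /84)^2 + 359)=-8511854729 /22810965728256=-0.00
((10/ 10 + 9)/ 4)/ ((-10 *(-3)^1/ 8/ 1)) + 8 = 26/ 3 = 8.67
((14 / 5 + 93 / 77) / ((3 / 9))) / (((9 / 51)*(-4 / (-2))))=26231 / 770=34.07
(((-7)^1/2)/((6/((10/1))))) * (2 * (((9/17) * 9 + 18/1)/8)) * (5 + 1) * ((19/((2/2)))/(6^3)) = -28595/1632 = -17.52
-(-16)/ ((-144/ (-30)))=10/ 3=3.33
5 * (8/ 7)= 5.71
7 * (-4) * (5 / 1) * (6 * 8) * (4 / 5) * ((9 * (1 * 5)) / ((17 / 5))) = -1209600 / 17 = -71152.94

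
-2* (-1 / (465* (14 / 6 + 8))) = 2 / 4805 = 0.00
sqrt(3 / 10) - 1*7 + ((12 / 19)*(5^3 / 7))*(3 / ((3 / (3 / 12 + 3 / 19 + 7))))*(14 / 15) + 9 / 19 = sqrt(30) / 10 + 25794 / 361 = 72.00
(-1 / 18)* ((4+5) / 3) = -1 / 6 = -0.17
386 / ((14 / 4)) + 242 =2466 / 7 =352.29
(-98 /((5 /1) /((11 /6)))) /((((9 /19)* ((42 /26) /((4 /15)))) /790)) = -12020008 /1215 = -9893.01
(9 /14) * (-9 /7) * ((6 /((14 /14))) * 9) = -2187 /49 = -44.63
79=79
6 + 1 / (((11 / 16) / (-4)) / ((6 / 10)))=138 / 55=2.51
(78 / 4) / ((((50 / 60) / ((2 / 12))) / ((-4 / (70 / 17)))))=-663 / 175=-3.79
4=4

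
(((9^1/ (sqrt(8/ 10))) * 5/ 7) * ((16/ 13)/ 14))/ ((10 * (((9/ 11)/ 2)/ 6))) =264 * sqrt(5)/ 637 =0.93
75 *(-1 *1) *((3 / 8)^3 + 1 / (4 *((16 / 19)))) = -13425 / 512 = -26.22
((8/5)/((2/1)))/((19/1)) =4/95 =0.04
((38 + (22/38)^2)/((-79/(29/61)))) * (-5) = 2006655/1739659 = 1.15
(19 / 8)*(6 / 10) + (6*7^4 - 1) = 576257 / 40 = 14406.42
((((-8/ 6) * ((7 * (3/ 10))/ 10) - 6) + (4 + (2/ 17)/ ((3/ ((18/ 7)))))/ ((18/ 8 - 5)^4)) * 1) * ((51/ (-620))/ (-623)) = -0.00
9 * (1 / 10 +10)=90.90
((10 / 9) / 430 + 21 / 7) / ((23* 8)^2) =0.00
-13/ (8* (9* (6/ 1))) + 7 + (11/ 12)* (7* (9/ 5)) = 40003/ 2160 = 18.52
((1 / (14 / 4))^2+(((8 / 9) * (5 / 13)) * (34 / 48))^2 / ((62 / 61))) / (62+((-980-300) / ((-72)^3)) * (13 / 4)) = 208597492 / 92839276439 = 0.00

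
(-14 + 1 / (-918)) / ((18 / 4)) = -12853 / 4131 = -3.11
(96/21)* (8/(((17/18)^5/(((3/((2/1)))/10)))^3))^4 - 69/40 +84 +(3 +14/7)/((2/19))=119111762290255548656134101119872394591211510671731622421532854929689029339633065380301/917832351954509727814741195233125436221393019755914392388380761212844128138671875000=129.78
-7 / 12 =-0.58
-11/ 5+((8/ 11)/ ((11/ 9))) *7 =1189/ 605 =1.97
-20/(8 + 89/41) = -820/417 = -1.97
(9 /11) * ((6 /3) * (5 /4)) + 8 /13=761 /286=2.66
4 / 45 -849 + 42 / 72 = -152699 / 180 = -848.33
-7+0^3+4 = -3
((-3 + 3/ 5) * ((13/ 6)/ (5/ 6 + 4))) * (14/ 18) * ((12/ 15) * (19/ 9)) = -1.41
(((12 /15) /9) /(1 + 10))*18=8 /55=0.15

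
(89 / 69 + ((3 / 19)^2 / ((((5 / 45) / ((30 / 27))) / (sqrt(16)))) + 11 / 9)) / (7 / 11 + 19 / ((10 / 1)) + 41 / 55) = 28846400 / 26976447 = 1.07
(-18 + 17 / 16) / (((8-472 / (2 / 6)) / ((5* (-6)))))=-4065 / 11264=-0.36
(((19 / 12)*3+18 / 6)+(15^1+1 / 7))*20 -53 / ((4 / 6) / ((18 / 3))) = -134 / 7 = -19.14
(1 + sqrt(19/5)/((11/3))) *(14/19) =42 *sqrt(95)/1045 + 14/19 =1.13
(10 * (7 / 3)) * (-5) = -350 / 3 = -116.67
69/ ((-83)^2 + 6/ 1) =69/ 6895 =0.01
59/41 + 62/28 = 2097/574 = 3.65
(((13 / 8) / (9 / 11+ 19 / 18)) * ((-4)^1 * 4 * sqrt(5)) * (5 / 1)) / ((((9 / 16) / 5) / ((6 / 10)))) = -137280 * sqrt(5) / 371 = -827.41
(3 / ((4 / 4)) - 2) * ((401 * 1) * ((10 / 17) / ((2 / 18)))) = 36090 / 17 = 2122.94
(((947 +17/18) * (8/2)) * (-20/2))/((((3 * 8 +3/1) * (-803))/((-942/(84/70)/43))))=-267889100/8390547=-31.93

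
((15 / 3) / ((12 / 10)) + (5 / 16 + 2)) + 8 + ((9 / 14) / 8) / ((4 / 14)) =14.76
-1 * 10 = -10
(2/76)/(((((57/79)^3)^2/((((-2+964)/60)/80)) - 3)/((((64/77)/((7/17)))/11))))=-63607235961446944/30242707075873137153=-0.00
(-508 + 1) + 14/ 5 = -2521/ 5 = -504.20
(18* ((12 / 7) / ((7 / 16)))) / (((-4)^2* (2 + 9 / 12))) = 864 / 539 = 1.60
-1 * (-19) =19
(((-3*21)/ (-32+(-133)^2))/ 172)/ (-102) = 21/ 103258136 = 0.00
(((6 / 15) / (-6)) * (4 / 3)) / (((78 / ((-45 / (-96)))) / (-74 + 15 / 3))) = 23 / 624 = 0.04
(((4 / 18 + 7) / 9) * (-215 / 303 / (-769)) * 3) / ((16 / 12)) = 13975 / 8388252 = 0.00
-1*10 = -10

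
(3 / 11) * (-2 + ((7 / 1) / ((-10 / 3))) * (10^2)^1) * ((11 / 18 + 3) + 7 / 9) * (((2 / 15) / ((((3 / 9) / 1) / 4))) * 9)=-200976 / 55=-3654.11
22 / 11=2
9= 9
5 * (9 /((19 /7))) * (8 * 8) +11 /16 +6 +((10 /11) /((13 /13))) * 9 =3597883 /3344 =1075.92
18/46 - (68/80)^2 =-3047/9200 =-0.33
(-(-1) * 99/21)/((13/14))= 5.08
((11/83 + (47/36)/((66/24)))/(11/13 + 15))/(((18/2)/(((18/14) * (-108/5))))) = -77844/658273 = -0.12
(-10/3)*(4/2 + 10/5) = -13.33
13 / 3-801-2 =-2396 / 3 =-798.67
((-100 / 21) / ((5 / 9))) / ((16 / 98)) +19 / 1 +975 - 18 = 1847 / 2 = 923.50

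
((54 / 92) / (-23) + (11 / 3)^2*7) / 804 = 895883 / 7655688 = 0.12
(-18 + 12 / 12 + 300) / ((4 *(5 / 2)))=283 / 10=28.30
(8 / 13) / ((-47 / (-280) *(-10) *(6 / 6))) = -224 / 611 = -0.37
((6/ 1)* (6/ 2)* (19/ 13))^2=116964/ 169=692.09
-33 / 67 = -0.49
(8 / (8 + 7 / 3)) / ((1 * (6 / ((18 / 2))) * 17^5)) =36 / 44015567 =0.00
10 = 10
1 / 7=0.14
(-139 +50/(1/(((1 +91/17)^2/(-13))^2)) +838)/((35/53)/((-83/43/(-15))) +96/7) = 171094776907481/2730457423707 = 62.66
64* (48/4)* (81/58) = 31104/29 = 1072.55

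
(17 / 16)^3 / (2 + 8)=4913 / 40960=0.12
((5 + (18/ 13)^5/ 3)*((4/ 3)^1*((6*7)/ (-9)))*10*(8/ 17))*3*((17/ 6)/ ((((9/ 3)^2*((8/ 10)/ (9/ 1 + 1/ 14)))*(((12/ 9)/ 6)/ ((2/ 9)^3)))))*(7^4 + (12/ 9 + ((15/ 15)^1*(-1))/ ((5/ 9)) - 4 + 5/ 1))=-249030.61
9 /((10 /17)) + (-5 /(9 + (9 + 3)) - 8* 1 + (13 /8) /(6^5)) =15376199 /2177280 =7.06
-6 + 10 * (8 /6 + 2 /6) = 32 /3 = 10.67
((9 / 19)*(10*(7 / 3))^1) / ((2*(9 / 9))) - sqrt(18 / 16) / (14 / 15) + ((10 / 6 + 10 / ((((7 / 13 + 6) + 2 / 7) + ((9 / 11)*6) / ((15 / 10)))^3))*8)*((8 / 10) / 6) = 430450967194177 / 58849347617451 - 45*sqrt(2) / 56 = 6.18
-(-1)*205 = 205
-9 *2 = -18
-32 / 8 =-4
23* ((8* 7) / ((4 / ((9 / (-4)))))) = -1449 / 2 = -724.50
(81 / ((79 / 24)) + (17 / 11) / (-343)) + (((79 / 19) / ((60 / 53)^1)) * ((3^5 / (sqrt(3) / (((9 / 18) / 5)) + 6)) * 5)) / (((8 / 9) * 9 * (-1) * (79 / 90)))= 14152110649 / 362449472 - 321975 * sqrt(3) / 13376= -2.65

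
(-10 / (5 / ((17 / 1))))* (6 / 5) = -204 / 5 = -40.80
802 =802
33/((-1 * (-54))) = 0.61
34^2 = 1156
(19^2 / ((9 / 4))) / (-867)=-1444 / 7803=-0.19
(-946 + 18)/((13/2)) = -1856/13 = -142.77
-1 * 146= -146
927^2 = 859329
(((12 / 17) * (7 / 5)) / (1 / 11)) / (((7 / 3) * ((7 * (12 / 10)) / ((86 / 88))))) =0.54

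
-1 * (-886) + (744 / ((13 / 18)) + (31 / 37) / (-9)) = 8294627 / 4329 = 1916.06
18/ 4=9/ 2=4.50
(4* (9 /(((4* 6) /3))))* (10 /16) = 45 /16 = 2.81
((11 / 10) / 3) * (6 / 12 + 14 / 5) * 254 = 15367 / 50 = 307.34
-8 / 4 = -2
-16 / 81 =-0.20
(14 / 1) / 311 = 14 / 311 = 0.05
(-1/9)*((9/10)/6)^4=-9/160000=-0.00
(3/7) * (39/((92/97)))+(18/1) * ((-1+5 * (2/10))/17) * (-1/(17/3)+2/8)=11349/644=17.62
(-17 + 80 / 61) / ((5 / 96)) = -91872 / 305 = -301.22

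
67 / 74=0.91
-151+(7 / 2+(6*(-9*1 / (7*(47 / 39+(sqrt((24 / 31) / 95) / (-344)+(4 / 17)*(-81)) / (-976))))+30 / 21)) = -58357414189337826933785 / 382996612855536194102+1992365833536*sqrt(17670) / 191498306427768097051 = -152.37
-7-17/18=-143/18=-7.94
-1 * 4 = -4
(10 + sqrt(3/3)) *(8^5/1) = 360448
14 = 14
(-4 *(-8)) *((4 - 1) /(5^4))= 96 /625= 0.15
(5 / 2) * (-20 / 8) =-25 / 4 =-6.25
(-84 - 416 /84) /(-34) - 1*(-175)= 63409 /357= 177.62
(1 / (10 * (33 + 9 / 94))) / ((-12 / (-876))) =3431 / 15555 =0.22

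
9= 9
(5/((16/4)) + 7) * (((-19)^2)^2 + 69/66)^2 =24660529191675/176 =140116643134.52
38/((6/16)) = 304/3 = 101.33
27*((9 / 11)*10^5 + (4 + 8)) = 2209414.91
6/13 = 0.46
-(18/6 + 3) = -6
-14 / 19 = -0.74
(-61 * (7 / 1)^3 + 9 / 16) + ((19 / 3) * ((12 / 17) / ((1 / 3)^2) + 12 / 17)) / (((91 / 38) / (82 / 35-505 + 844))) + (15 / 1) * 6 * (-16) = -213116263 / 13328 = -15990.12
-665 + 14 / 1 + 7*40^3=447349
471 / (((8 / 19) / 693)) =6201657 / 8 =775207.12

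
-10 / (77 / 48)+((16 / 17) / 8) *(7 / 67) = -545642 / 87703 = -6.22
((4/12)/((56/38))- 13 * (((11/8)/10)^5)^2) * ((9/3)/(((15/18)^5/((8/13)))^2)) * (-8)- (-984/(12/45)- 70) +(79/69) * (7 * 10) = 62484097447736333505426425813/16325400000000000000000000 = 3827.42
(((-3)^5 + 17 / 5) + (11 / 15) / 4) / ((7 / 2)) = -2873 / 42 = -68.40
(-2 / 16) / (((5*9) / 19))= -19 / 360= -0.05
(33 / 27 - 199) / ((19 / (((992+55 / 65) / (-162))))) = 11487230 / 180063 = 63.80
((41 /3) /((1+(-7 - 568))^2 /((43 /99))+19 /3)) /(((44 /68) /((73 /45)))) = 2187883 /48438318555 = 0.00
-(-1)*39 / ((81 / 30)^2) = 1300 / 243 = 5.35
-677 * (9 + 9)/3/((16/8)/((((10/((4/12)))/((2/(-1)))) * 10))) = 304650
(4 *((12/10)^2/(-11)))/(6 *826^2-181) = -144/1125705625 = -0.00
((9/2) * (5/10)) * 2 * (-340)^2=520200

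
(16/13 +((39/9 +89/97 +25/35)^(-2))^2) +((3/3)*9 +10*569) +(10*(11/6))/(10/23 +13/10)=1937235906648358063746662/339223230854348365161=5710.80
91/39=7/3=2.33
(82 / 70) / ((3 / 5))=41 / 21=1.95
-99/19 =-5.21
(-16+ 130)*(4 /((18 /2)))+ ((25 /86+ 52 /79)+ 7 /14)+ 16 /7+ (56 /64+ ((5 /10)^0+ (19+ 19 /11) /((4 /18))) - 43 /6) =297942507 /2092552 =142.38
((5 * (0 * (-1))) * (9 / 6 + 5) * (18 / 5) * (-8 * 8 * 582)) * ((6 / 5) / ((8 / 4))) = 0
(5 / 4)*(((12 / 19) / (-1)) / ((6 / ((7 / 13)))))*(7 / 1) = -245 / 494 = -0.50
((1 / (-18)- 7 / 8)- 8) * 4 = -643 / 18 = -35.72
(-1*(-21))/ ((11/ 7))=147/ 11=13.36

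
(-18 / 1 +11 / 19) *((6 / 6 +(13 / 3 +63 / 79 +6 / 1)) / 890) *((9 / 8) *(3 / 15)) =-114195 / 2137424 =-0.05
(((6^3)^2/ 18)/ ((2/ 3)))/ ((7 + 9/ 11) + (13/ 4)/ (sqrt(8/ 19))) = 470790144/ 558157-48926592 * sqrt(38)/ 558157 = 303.12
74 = 74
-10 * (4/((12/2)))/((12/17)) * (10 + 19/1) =-2465/9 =-273.89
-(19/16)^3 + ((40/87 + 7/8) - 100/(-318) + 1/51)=-1835633/321073152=-0.01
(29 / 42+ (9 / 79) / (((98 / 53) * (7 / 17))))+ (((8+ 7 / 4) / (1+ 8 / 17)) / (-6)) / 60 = 267183563 / 325164000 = 0.82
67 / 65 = 1.03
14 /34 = 7 /17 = 0.41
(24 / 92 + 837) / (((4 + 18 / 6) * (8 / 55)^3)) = 457697625 / 11776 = 38866.99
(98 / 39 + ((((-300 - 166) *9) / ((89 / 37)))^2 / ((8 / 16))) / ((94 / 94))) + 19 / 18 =11269545682147 / 1853514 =6080097.42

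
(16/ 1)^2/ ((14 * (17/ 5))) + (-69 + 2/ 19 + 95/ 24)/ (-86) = 6.13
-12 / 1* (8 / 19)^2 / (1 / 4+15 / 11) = -33792 / 25631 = -1.32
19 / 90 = 0.21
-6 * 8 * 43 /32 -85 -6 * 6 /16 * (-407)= 766.25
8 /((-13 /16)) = -128 /13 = -9.85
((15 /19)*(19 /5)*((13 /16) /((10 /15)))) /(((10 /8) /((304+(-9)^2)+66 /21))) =317889 /280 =1135.32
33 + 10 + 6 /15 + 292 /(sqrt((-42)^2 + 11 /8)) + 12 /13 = 584 * sqrt(28246) /14123 + 2881 /65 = 51.27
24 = 24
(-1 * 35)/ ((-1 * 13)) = 35/ 13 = 2.69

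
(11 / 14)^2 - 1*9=-1643 / 196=-8.38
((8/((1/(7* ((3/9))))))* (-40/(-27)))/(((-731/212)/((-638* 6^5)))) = 29085450240/731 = 39788577.62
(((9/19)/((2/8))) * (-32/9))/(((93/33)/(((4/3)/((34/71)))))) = -199936/30039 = -6.66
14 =14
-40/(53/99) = -3960/53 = -74.72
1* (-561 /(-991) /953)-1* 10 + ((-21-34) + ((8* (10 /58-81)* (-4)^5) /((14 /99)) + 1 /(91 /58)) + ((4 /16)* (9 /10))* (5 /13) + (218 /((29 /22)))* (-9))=93327279005232277 /19938658376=4680720.10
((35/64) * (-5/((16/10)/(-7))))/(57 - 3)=6125/27648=0.22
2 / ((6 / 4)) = 4 / 3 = 1.33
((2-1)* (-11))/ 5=-11/ 5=-2.20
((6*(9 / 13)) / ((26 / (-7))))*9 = -1701 / 169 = -10.07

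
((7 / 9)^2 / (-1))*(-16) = 784 / 81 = 9.68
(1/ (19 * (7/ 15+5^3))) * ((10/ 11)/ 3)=0.00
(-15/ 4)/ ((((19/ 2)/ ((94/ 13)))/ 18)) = -12690/ 247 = -51.38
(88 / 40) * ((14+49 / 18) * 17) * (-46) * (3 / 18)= -1294601 / 270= -4794.82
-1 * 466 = -466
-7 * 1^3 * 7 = -49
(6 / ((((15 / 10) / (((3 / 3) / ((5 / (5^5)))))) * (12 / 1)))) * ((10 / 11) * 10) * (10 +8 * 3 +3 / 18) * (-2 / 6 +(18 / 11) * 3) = 967343750 / 3267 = 296095.42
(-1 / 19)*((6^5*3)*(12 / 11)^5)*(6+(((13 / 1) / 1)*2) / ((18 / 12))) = -135444234240 / 3059969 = -44263.27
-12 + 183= 171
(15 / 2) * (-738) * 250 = -1383750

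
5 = 5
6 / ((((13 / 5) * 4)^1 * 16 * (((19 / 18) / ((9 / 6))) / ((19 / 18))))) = 0.05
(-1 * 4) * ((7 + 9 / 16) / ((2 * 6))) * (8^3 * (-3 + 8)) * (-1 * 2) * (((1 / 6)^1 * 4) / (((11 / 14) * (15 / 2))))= 39424 / 27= 1460.15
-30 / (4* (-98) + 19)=30 / 373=0.08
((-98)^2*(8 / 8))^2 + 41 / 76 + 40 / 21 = 92236818.44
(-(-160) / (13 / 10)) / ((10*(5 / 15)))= 480 / 13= 36.92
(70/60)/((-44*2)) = -7/528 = -0.01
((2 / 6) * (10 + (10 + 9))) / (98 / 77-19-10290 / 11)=-319 / 31455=-0.01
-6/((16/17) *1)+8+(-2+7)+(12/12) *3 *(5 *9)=1133/8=141.62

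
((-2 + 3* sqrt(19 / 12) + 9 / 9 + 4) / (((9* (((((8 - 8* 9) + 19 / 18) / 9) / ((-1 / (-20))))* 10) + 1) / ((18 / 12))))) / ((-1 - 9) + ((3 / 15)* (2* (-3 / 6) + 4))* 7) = 405 / 6570878 + 135* sqrt(57) / 13141756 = 0.00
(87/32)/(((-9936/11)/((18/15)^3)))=-957/184000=-0.01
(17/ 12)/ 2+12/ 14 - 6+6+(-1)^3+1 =263/ 168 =1.57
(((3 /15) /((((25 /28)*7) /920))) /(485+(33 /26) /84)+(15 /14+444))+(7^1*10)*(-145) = -1199345525663 /123581850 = -9704.87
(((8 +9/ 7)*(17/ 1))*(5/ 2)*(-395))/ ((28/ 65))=-141854375/ 392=-361873.41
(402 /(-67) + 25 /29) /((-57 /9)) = 447 /551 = 0.81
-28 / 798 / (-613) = 2 / 34941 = 0.00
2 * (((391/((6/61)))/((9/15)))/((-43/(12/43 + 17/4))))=-92899645/66564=-1395.64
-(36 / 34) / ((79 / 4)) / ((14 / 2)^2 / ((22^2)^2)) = -16866432 / 65807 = -256.30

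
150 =150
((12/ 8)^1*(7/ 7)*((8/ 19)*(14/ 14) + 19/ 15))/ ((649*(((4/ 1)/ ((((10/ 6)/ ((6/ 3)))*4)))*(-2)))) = -481/ 295944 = -0.00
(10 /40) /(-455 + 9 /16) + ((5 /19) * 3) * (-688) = -75036796 /138149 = -543.16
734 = 734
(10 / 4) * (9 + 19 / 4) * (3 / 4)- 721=-22247 / 32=-695.22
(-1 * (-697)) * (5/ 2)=3485/ 2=1742.50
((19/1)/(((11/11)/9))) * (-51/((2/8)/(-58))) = 2023272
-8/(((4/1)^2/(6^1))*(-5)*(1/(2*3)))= 18/5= 3.60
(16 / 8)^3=8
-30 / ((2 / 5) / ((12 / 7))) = -900 / 7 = -128.57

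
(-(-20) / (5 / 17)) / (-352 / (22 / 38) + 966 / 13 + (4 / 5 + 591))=1.17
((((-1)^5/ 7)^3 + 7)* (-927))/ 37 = -2224800/ 12691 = -175.31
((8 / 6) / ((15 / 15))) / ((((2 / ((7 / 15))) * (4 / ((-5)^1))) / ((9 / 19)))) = -7 / 38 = -0.18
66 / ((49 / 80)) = 5280 / 49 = 107.76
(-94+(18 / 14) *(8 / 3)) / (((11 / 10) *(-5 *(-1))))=-1268 / 77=-16.47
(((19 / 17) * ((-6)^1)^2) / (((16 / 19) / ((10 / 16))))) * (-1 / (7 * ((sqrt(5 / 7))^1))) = -3249 * sqrt(35) / 3808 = -5.05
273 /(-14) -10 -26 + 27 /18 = -54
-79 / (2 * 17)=-79 / 34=-2.32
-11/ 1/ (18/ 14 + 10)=-77/ 79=-0.97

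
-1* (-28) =28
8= 8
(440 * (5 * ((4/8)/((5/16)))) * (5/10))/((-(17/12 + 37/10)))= -105600/307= -343.97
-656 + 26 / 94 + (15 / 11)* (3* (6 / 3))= -334779 / 517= -647.54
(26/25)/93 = 26/2325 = 0.01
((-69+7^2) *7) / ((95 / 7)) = -196 / 19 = -10.32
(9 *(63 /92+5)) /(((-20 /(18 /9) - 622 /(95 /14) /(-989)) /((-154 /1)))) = 134596665 /169244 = 795.28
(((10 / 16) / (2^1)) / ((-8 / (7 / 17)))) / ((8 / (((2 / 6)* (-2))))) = 35 / 26112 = 0.00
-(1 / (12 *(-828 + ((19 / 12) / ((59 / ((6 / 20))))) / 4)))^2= -0.00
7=7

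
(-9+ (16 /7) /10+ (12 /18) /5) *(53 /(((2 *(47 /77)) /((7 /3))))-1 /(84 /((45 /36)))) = -1450761919 /1658160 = -874.92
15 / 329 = 0.05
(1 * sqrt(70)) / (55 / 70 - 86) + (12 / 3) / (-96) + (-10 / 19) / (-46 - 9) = -14 * sqrt(70) / 1193 - 161 / 5016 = -0.13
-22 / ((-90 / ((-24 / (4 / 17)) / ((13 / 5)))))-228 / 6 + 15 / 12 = -7229 / 156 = -46.34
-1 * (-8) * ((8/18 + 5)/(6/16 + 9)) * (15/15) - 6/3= 1786/675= 2.65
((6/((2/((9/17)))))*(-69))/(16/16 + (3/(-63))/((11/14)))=-61479/527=-116.66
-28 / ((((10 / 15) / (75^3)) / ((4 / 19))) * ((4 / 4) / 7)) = -496125000 / 19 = -26111842.11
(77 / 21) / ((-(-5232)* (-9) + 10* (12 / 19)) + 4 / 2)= -0.00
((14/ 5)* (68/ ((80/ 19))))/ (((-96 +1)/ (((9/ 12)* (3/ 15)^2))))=-357/ 25000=-0.01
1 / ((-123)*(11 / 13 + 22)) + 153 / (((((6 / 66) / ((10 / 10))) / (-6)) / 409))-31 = -150877158016 / 36531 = -4130113.00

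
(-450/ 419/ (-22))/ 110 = 45/ 101398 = 0.00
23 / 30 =0.77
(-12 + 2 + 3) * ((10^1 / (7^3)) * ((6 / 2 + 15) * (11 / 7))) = -1980 / 343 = -5.77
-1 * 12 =-12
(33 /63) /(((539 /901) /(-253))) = -227953 /1029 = -221.53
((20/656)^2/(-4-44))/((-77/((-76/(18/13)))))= -0.00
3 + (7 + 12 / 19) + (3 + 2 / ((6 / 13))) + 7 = 1423 / 57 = 24.96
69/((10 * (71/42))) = 1449/355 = 4.08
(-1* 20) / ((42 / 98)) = -140 / 3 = -46.67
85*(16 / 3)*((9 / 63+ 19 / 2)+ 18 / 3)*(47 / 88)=291635 / 77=3787.47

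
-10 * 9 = -90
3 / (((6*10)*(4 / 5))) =1 / 16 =0.06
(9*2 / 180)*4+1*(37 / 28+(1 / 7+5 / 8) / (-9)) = 589 / 360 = 1.64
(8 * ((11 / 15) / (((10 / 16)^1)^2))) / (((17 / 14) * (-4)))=-19712 / 6375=-3.09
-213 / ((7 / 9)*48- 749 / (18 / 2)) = 1917 / 413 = 4.64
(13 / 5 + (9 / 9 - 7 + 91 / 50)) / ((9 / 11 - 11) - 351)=869 / 198650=0.00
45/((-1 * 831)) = -15/277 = -0.05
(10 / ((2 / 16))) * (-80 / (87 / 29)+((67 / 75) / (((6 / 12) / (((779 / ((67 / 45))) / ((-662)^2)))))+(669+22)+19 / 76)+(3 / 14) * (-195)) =114634066916 / 2300781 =49823.98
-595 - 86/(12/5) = -3785/6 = -630.83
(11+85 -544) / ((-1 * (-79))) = -448 / 79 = -5.67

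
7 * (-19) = -133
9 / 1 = 9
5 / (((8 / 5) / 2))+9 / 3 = 37 / 4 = 9.25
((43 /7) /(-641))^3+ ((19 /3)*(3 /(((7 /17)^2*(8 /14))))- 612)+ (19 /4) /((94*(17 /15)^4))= -415.86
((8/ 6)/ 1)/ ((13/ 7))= 28/ 39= 0.72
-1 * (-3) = 3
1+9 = 10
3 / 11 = 0.27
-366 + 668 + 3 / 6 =605 / 2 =302.50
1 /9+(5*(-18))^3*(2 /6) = -2186999 /9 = -242999.89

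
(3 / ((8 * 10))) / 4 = 3 / 320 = 0.01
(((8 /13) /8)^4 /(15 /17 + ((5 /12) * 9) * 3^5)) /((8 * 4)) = 17 /14171968200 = 0.00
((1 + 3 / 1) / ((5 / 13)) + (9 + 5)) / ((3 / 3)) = 122 / 5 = 24.40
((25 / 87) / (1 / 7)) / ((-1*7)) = -0.29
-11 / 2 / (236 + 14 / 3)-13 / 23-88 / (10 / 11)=-16172263 / 166060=-97.39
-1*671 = -671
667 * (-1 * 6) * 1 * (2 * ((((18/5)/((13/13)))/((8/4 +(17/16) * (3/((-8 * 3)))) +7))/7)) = -18441216/39725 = -464.22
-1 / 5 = -0.20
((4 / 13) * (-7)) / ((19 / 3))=-84 / 247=-0.34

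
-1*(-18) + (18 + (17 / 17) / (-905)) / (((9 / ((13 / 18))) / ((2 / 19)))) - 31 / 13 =285490226 / 18106335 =15.77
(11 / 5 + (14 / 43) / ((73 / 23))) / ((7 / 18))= 650502 / 109865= 5.92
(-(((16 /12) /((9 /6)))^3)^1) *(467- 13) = -232448 /729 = -318.86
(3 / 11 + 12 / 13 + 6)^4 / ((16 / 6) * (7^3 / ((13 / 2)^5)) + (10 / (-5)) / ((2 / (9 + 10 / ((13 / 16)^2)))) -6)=-43724626267959 / 490375947017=-89.17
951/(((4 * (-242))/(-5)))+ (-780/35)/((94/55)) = -2588325/318472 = -8.13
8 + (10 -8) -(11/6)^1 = 49/6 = 8.17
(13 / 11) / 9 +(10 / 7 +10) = 8011 / 693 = 11.56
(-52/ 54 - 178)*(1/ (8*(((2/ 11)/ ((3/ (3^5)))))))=-3322/ 2187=-1.52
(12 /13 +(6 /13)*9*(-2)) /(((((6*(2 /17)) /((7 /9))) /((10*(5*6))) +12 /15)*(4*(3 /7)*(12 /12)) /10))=-1666000 /31057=-53.64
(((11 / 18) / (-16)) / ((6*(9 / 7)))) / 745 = -77 / 11586240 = -0.00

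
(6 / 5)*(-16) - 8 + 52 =124 / 5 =24.80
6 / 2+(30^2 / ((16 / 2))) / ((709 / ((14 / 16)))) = 35607 / 11344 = 3.14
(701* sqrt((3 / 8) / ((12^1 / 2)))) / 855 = 701 / 3420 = 0.20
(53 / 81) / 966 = 53 / 78246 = 0.00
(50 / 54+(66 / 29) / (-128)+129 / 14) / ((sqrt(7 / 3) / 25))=88769675* sqrt(21) / 2455488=165.67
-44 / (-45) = 44 / 45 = 0.98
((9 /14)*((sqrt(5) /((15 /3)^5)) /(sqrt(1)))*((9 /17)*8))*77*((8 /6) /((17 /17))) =4752*sqrt(5) /53125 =0.20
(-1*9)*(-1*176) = 1584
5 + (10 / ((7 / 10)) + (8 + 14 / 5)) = 1053 / 35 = 30.09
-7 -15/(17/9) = -254/17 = -14.94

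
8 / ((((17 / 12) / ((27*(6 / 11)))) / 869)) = 1228608 / 17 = 72271.06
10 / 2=5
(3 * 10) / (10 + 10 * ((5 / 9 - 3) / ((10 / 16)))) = -135 / 131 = -1.03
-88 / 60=-22 / 15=-1.47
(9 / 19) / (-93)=-3 / 589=-0.01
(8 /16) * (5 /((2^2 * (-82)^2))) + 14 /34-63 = -57234603 /914464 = -62.59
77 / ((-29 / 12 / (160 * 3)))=-443520 / 29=-15293.79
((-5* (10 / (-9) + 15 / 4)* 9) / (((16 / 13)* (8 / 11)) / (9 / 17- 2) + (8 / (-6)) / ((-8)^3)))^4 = 706258284530816160000000000000000 / 479194800005671290118561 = 1473843799.06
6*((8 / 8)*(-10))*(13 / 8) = -195 / 2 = -97.50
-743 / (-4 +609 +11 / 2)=-1486 / 1221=-1.22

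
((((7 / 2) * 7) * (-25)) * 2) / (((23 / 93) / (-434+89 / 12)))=2112978.53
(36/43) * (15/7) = 540/301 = 1.79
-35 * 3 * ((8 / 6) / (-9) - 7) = 6755 / 9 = 750.56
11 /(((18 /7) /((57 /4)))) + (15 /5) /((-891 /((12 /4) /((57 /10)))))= 2751823 /45144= 60.96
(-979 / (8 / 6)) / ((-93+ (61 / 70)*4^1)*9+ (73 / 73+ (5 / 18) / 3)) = 2775465 / 3041146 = 0.91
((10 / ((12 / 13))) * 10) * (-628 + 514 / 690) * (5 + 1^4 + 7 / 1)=-182860535 / 207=-883384.23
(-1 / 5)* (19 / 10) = -19 / 50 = -0.38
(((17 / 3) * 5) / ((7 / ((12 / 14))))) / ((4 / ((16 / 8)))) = 85 / 49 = 1.73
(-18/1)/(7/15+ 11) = -135/86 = -1.57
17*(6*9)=918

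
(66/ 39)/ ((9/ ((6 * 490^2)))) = 10564400/ 39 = 270882.05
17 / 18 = 0.94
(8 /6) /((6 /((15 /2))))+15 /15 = 8 /3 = 2.67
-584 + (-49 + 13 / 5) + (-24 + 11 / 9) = -29393 / 45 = -653.18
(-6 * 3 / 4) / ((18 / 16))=-4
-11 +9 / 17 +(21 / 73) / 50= -649343 / 62050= -10.46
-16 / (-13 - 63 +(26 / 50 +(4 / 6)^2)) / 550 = 72 / 185713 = 0.00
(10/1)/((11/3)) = 2.73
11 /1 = 11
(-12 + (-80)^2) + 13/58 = 6388.22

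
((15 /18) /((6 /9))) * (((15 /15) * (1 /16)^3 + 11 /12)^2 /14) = 634726445 /8455716864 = 0.08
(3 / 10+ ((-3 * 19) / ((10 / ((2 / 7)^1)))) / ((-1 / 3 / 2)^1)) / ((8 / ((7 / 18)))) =47 / 96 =0.49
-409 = -409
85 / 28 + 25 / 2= 15.54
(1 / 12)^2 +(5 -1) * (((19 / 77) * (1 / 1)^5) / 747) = 0.01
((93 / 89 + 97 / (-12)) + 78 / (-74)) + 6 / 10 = -1480357 / 197580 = -7.49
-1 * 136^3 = -2515456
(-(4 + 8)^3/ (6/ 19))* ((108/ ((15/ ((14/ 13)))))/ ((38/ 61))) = -4427136/ 65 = -68109.78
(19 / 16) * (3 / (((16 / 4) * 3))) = 19 / 64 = 0.30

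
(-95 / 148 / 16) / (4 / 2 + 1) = -95 / 7104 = -0.01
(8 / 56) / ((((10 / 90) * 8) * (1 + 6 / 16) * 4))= 9 / 308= 0.03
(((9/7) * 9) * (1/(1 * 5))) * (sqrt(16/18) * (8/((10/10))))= 432 * sqrt(2)/35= 17.46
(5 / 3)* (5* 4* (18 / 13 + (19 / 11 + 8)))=158900 / 429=370.40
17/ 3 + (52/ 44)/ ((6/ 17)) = 595/ 66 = 9.02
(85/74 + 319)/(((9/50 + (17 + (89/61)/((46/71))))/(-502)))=-69523806025/8406104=-8270.63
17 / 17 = 1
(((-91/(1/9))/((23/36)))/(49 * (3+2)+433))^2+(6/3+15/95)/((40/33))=27491266713/5133648760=5.36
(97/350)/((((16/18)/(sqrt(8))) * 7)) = 873 * sqrt(2)/9800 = 0.13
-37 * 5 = -185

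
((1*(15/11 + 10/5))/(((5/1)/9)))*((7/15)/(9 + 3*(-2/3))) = 111/275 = 0.40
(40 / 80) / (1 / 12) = 6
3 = 3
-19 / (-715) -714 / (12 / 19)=-1616577 / 1430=-1130.47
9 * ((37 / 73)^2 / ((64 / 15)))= 184815 / 341056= 0.54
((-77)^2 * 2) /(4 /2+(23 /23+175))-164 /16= 20067 /356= 56.37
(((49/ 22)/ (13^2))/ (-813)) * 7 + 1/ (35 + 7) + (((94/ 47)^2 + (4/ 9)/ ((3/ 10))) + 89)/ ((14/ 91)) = 614.15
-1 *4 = -4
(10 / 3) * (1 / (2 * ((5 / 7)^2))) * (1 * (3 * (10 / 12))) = 49 / 6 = 8.17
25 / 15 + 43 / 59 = 424 / 177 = 2.40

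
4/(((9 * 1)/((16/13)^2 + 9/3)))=3052/1521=2.01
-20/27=-0.74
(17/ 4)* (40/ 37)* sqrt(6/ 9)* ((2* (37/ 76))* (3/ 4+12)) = 1445* sqrt(6)/ 76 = 46.57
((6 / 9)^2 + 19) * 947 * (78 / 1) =4308850 / 3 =1436283.33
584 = 584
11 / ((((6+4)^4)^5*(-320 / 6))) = -33 / 16000000000000000000000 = -0.00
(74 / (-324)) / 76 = -37 / 12312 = -0.00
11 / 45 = 0.24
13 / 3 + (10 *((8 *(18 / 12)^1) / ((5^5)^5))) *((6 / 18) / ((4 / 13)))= 774860382080078203 / 178813934326171875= 4.33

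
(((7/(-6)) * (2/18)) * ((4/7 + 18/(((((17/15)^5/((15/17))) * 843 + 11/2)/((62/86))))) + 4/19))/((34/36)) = -61414421652716/566966177484801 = -0.11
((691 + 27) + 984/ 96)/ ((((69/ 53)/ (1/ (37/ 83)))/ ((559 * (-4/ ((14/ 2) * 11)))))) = -2387728811/ 65527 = -36438.85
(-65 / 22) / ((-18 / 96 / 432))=74880 / 11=6807.27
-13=-13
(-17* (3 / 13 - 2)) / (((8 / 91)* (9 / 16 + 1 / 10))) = 27370 / 53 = 516.42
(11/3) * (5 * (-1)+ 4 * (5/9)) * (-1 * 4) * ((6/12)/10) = 55/27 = 2.04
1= 1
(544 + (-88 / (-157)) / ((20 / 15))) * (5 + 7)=1025688 / 157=6533.04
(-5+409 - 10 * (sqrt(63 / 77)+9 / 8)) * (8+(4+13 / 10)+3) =256073 / 40 - 489 * sqrt(11) / 11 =6254.39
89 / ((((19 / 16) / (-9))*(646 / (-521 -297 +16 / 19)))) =99490608 / 116603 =853.24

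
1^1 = 1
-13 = -13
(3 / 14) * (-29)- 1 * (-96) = 1257 / 14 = 89.79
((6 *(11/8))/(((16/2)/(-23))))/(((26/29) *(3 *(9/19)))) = -18.62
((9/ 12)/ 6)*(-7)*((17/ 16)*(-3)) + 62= 8293/ 128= 64.79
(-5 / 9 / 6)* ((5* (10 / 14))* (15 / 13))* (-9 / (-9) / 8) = -625 / 13104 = -0.05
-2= -2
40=40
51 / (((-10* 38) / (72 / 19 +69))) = -70533 / 7220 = -9.77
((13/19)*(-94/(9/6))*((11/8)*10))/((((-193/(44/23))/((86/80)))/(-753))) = -797937283/168682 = -4730.42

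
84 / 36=7 / 3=2.33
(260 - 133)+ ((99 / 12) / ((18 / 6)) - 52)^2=40841 / 16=2552.56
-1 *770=-770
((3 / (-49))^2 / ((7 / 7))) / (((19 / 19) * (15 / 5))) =3 / 2401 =0.00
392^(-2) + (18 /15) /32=28817 /768320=0.04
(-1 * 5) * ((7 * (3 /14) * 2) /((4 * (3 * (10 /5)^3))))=-0.16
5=5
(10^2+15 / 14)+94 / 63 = 12923 / 126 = 102.56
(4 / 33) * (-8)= -32 / 33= -0.97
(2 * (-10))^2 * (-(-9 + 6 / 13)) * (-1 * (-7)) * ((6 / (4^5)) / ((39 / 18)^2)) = 524475 / 17576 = 29.84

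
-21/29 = -0.72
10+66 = 76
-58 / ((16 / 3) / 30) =-326.25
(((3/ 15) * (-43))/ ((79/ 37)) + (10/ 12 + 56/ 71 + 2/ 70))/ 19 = -2800093/ 22379910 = -0.13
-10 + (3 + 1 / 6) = -41 / 6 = -6.83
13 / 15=0.87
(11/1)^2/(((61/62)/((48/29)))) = 360096/1769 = 203.56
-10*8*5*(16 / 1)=-6400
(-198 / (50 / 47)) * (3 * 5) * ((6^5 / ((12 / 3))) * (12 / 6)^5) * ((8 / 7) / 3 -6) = 34155551232 / 35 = 975872892.34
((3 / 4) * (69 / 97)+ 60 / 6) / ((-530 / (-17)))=69479 / 205640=0.34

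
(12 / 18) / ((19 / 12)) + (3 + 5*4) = 445 / 19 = 23.42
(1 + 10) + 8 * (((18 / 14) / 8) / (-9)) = 76 / 7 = 10.86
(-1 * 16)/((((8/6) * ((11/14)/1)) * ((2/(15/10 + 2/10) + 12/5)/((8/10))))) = -714/209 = -3.42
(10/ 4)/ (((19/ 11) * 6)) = 55/ 228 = 0.24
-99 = -99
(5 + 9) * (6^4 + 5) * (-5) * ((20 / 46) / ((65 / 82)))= -14935480 / 299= -49951.44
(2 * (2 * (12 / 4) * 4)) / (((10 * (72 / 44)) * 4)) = 0.73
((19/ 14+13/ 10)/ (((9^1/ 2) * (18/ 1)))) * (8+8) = 496/ 945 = 0.52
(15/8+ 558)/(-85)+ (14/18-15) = -127351/6120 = -20.81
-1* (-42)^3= 74088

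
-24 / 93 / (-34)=4 / 527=0.01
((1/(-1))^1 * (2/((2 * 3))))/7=-1/21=-0.05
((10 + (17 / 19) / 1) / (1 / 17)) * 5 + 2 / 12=105589 / 114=926.22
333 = 333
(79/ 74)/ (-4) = -0.27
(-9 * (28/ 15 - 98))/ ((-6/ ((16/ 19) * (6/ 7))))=-9888/ 95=-104.08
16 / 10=8 / 5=1.60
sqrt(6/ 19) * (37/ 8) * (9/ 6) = 111 * sqrt(114)/ 304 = 3.90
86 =86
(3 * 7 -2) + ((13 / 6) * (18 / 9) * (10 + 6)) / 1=265 / 3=88.33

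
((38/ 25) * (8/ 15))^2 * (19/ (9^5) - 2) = -10912388864/ 8303765625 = -1.31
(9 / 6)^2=9 / 4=2.25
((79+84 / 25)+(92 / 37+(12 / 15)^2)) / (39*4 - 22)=3163 / 4958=0.64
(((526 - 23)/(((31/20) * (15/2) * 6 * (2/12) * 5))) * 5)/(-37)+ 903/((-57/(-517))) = 535401641/65379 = 8189.20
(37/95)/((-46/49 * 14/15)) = -777/1748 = -0.44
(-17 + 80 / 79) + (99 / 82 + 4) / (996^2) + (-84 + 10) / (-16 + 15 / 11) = -11310002713531 / 1034631023328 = -10.93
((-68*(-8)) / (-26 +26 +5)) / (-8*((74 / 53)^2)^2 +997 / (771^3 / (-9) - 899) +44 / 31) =-6776295923462149952 / 1805151116065590095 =-3.75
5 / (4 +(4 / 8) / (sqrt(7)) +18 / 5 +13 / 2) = 24675 / 69571 - 125 *sqrt(7) / 69571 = 0.35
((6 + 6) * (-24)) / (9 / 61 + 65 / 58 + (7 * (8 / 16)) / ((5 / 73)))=-849120 / 154399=-5.50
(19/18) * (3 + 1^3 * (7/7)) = 38/9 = 4.22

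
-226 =-226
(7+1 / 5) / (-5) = -36 / 25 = -1.44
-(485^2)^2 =-55330800625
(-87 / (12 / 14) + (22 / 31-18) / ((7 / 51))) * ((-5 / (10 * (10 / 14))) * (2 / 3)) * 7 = 743.08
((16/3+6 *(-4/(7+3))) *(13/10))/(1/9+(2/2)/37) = 15873/575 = 27.61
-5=-5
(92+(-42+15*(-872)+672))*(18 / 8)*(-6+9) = -166833 / 2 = -83416.50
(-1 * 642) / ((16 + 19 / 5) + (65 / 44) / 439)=-62004360 / 1912609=-32.42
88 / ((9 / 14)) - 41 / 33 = 13429 / 99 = 135.65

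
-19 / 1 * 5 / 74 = -95 / 74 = -1.28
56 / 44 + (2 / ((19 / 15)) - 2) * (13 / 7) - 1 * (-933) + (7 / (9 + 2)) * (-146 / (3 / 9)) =957919 / 1463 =654.76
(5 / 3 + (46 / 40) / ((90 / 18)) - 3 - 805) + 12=-238231 / 300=-794.10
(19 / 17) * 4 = 76 / 17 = 4.47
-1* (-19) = 19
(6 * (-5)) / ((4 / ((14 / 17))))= -105 / 17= -6.18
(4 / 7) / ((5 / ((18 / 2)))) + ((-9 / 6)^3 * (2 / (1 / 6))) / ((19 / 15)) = -41157 / 1330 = -30.95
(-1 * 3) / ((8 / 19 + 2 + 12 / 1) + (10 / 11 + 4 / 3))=-1881 / 10448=-0.18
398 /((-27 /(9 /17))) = -398 /51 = -7.80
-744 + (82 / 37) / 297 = -8175734 / 10989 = -743.99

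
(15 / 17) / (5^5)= 3 / 10625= 0.00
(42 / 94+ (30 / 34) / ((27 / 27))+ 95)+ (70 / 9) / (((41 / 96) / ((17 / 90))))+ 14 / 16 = 712151939 / 7075944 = 100.64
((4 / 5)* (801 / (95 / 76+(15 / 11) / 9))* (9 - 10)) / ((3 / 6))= -845856 / 925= -914.44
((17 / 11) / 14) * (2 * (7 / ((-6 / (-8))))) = 68 / 33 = 2.06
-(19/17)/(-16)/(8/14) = 133/1088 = 0.12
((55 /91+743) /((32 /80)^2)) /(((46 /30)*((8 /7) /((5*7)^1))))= 92824.26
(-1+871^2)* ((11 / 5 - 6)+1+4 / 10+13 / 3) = 1466704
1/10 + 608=6081/10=608.10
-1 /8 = -0.12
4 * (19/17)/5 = 76/85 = 0.89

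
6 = 6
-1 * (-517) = 517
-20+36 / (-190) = -20.19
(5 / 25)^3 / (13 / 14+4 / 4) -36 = -121486 / 3375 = -36.00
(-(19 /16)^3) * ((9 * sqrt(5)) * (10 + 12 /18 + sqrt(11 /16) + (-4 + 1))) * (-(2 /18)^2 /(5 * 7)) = 6859 * sqrt(55) /5160960 + 157757 * sqrt(5) /3870720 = 0.10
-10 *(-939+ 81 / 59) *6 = 3319200 / 59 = 56257.63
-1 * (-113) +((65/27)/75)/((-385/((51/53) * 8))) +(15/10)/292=181793744113/1608730200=113.00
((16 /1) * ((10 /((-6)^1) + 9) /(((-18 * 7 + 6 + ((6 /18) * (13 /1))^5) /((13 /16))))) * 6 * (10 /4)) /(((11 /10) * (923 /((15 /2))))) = 0.01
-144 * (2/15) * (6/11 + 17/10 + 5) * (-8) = 1112.90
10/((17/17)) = 10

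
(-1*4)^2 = 16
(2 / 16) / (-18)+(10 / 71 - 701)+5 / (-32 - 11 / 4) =-996230525 / 1421136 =-701.01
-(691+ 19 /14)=-9693 /14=-692.36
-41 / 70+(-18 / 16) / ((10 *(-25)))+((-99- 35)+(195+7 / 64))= 3389577 / 56000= 60.53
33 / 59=0.56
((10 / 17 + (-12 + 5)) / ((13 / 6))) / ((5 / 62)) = -40548 / 1105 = -36.70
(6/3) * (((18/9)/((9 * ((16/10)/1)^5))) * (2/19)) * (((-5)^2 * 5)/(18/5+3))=0.08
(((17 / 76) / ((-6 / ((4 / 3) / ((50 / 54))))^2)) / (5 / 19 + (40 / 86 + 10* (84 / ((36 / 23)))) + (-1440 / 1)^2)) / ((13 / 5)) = 19737 / 8261029976875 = 0.00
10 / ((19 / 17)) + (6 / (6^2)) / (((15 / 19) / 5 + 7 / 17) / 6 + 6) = 2014177 / 224428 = 8.97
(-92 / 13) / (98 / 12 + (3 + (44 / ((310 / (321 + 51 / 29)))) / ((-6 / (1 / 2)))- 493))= 496248 / 34054813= 0.01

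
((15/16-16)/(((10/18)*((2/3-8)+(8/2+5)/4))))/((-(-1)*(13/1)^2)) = 6507/206180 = 0.03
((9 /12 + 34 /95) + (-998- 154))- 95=-473439 /380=-1245.89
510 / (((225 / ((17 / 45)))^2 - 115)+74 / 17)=24565 / 17080608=0.00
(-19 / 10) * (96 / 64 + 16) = -133 / 4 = -33.25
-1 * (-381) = 381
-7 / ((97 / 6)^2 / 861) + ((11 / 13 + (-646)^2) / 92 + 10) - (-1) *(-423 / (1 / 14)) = -15743259409 / 11253164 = -1399.01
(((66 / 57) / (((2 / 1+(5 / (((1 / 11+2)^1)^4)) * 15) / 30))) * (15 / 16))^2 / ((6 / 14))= 1119308701494493125 / 15873362173579024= 70.51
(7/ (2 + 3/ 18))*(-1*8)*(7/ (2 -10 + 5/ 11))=25872/ 1079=23.98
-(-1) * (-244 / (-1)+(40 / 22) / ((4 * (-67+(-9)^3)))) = 2136459 / 8756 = 244.00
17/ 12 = 1.42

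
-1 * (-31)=31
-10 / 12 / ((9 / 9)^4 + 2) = -5 / 18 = -0.28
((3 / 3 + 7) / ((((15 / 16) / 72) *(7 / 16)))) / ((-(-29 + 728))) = -16384 / 8155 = -2.01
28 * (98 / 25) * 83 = 227752 / 25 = 9110.08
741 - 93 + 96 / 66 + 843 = 16417 / 11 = 1492.45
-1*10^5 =-100000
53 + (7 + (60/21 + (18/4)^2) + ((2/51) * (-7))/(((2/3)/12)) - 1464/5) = -510829/2380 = -214.63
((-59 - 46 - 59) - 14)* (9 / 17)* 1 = -1602 / 17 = -94.24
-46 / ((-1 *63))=46 / 63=0.73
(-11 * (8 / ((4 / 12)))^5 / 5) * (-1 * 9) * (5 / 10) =394149888 / 5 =78829977.60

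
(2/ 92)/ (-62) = -1/ 2852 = -0.00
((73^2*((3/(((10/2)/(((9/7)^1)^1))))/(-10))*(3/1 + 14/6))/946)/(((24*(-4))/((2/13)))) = 15987/4304300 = 0.00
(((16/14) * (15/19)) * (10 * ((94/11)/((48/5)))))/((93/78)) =305500/45353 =6.74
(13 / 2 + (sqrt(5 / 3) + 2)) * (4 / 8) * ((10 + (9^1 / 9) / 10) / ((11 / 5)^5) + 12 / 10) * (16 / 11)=8992948 * sqrt(15) / 26573415 + 76440058 / 8857805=9.94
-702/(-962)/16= 27/592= 0.05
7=7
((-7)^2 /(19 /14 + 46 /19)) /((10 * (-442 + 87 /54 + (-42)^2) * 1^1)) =39102 /39906875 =0.00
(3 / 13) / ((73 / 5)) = 15 / 949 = 0.02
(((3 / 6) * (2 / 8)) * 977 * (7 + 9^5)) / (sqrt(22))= 3606107 * sqrt(22) / 11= 1537649.19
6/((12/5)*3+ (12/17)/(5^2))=425/512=0.83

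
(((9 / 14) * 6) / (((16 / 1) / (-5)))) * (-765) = 103275 / 112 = 922.10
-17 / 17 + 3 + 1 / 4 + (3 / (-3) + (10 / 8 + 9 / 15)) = 31 / 10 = 3.10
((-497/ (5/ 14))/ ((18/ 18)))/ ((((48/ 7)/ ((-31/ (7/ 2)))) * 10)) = 107849/ 600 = 179.75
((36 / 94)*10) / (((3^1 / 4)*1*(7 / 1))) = 240 / 329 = 0.73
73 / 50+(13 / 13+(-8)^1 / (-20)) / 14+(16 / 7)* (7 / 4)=139 / 25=5.56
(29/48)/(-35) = -29/1680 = -0.02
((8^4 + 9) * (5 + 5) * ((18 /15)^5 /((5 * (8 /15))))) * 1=4788072 /125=38304.58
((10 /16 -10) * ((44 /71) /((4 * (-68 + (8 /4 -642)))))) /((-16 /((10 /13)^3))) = -0.00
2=2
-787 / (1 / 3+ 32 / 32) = -2361 / 4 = -590.25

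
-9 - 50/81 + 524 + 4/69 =958403/1863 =514.44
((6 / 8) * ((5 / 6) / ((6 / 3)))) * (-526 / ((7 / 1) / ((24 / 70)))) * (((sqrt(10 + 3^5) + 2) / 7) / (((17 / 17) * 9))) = -263 * sqrt(253) / 2058 - 263 / 1029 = -2.29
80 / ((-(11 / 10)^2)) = -8000 / 121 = -66.12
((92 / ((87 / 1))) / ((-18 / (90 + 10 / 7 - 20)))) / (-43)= 23000 / 235683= 0.10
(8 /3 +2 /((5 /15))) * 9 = 78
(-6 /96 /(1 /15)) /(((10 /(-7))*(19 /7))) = 147 /608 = 0.24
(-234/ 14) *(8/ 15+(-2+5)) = -59.06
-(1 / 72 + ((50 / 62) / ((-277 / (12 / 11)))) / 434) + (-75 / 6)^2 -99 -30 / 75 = 419392628909 / 7378980840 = 56.84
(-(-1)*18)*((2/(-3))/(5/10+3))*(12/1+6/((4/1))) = -324/7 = -46.29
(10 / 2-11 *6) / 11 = -5.55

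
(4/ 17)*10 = 40/ 17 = 2.35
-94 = -94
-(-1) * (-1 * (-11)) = 11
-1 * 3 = -3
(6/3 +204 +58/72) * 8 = 14890/9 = 1654.44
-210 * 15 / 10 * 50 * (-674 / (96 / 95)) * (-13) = -1092511875 / 8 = -136563984.38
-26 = -26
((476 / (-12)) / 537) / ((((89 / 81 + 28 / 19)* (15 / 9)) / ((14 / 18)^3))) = -775523 / 95669235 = -0.01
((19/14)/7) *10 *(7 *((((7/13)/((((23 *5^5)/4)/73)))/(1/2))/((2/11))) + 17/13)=26205997/9156875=2.86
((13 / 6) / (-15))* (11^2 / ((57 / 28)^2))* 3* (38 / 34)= -616616 / 43605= -14.14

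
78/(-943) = -78/943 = -0.08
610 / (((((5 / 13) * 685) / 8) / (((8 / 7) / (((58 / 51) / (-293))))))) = -758387136 / 139055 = -5453.86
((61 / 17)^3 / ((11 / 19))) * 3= 12937917 / 54043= 239.40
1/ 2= 0.50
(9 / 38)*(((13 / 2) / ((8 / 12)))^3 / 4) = 54.88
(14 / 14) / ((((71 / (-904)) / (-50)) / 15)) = 678000 / 71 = 9549.30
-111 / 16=-6.94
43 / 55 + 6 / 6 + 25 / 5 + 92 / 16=2757 / 220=12.53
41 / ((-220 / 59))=-2419 / 220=-11.00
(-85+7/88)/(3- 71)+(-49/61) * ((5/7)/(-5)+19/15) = 0.35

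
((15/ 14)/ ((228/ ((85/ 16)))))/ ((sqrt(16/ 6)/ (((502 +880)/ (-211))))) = -293675*sqrt(6)/ 7184128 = -0.10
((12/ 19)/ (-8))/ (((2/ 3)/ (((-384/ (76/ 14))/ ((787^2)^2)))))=3024/ 138486082896121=0.00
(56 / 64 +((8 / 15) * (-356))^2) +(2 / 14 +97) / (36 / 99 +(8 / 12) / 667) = 36316.64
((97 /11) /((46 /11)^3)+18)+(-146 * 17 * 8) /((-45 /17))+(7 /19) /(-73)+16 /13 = 7520.50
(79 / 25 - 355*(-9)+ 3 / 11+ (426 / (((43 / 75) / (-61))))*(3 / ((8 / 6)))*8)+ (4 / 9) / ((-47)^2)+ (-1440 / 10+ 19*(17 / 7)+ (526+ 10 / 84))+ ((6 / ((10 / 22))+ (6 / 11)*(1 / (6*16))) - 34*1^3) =-21386433562339771 / 26330396400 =-812233.63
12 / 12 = 1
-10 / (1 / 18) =-180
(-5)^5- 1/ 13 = -40626/ 13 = -3125.08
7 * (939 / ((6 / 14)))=15337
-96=-96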